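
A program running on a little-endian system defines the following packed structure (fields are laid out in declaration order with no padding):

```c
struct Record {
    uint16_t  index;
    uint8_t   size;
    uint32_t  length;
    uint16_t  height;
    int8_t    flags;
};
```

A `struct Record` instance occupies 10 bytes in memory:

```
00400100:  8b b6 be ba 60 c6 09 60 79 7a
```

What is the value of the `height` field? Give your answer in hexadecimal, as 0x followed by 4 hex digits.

0x7960

`height` follows `index` (2 B), `size` (1 B), `length` (4 B), so it starts at offset 2 + 1 + 4 = 7 and occupies 2 bytes.
Bytes at offsets 7..8: 60 79.
Little-endian stores the least-significant byte at the lowest address.
Reassemble most-significant byte first: 79 60 → 0x7960.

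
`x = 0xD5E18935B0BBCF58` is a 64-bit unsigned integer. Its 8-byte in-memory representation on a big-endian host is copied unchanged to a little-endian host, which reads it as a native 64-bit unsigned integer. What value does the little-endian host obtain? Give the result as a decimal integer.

Stored big-endian, the bytes at ascending addresses are D5 E1 89 35 B0 BB CF 58.
Read back as little-endian, the first byte is least significant, giving 0x58CFBBB03589E1D5.
0x58CFBBB03589E1D5 = 6399539961003631061.

6399539961003631061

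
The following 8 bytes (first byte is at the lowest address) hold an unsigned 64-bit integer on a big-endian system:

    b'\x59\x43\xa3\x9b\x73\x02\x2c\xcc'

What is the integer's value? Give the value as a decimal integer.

Big-endian: lowest address holds the most-significant byte.
The bytes are already most-significant first: 0x5943A39B73022CCC.
0x5943A39B73022CCC = 6432164580859981004.

6432164580859981004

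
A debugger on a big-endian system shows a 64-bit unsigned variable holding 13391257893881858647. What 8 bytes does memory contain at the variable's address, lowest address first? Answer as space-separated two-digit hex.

13391257893881858647 in hexadecimal, padded to 64 bits, is 0xB9D74E1AC4794A57.
Split into bytes (most-significant first): B9 D7 4E 1A C4 79 4A 57.
Big-endian: lowest address holds the most-significant byte.
So the memory order matches the most-significant-first order: B9 D7 4E 1A C4 79 4A 57.

B9 D7 4E 1A C4 79 4A 57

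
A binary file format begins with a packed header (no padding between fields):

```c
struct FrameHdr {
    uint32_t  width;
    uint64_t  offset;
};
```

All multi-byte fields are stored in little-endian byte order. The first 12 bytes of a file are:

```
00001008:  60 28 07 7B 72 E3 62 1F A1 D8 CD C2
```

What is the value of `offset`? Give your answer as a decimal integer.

`offset` follows `width` (4 bytes), so it starts at byte offset 4 and occupies 8 bytes.
Bytes at offsets 4..11: 72 E3 62 1F A1 D8 CD C2.
In little-endian order the low byte comes first in memory.
Reassemble most-significant byte first: C2 CD D8 A1 1F 62 E3 72 → 0xC2CDD8A11F62E372.
0xC2CDD8A11F62E372 = 14037113800111612786.

14037113800111612786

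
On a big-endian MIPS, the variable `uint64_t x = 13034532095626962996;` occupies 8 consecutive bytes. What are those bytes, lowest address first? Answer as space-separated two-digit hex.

13034532095626962996 in hexadecimal, padded to 64 bits, is 0xB4E3F5E18D45E834.
Split into bytes (most-significant first): B4 E3 F5 E1 8D 45 E8 34.
Big-endian: lowest address holds the most-significant byte.
So the memory order matches the most-significant-first order: B4 E3 F5 E1 8D 45 E8 34.

B4 E3 F5 E1 8D 45 E8 34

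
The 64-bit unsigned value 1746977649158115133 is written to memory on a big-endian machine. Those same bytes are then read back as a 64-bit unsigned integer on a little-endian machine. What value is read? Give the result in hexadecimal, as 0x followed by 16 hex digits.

0x3DCF9D80EA823E18

1746977649158115133 in 64-bit hexadecimal is 0x183E82EA809DCF3D.
Stored big-endian, the bytes at ascending addresses are 18 3E 82 EA 80 9D CF 3D.
Read back as little-endian, the first byte is least significant, giving 0x3DCF9D80EA823E18.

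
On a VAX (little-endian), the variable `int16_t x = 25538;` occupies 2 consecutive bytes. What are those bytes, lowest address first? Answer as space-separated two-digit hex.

25538 in hexadecimal, padded to 16 bits, is 0x63C2.
Split into bytes (most-significant first): 63 C2.
Little-endian: lowest address holds the least-significant byte.
So at ascending addresses the bytes are C2 63.

C2 63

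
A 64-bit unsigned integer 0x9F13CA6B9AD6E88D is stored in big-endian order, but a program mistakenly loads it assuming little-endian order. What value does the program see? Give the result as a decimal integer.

10225658912666424223

Stored big-endian, the bytes at ascending addresses are 9F 13 CA 6B 9A D6 E8 8D.
Read back as little-endian, the first byte is least significant, giving 0x8DE8D69A6BCA139F.
0x8DE8D69A6BCA139F = 10225658912666424223.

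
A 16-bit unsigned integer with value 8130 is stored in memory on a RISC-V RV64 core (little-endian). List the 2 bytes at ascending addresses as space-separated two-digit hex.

8130 in hexadecimal, padded to 16 bits, is 0x1FC2.
Split into bytes (most-significant first): 1F C2.
Little-endian: lowest address holds the least-significant byte.
So at ascending addresses the bytes are C2 1F.

C2 1F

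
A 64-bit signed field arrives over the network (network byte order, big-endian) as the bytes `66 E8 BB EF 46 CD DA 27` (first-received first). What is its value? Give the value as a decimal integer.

7415383422824995367

Big-endian: lowest address holds the most-significant byte.
The bytes are already most-significant first: 0x66E8BBEF46CDDA27.
0x66E8BBEF46CDDA27 = 7415383422824995367.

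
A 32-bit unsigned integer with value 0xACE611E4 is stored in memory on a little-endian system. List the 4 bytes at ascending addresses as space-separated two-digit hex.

E4 11 E6 AC

Split into bytes (most-significant first): AC E6 11 E4.
Little-endian: lowest address holds the least-significant byte.
So at ascending addresses the bytes are E4 11 E6 AC.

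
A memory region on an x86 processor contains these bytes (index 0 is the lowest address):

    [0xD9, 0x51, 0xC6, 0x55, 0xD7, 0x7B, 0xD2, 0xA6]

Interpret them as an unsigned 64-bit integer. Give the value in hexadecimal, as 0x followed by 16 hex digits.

0xA6D27BD755C651D9

In little-endian order the low byte comes first in memory.
Reassemble most-significant byte first: A6 D2 7B D7 55 C6 51 D9 → 0xA6D27BD755C651D9.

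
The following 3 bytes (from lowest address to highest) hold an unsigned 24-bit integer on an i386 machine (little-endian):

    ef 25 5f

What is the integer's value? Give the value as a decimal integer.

6235631

In little-endian order the low byte comes first in memory.
Reassemble most-significant byte first: 5F 25 EF → 0x5F25EF.
0x5F25EF = 6235631.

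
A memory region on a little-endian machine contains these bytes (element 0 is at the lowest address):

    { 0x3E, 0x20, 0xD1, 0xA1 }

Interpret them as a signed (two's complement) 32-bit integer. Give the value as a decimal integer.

-1580130242

Little-endian stores the least-significant byte at the lowest address.
Reassemble most-significant byte first: A1 D1 20 3E → 0xA1D1203E.
Top bit is set, so as a signed 32-bit value this is 0xA1D1203E − 2^32 = -1580130242.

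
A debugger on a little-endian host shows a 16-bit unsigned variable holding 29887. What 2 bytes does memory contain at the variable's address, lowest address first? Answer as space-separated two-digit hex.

BF 74

29887 in hexadecimal, padded to 16 bits, is 0x74BF.
Split into bytes (most-significant first): 74 BF.
Little-endian stores the least-significant byte at the lowest address.
So at ascending addresses the bytes are BF 74.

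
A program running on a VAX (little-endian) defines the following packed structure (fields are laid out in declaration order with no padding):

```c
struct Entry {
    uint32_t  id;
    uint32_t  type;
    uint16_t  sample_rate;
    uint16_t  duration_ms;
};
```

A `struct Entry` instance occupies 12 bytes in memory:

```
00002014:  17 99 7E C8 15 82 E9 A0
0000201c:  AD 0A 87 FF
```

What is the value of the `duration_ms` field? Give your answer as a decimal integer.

`duration_ms` follows `id` (4 B), `type` (4 B), `sample_rate` (2 B), so it starts at offset 4 + 4 + 2 = 10 and occupies 2 bytes.
Bytes at offsets 10..11: 87 FF.
In little-endian order the low byte comes first in memory.
Reassemble most-significant byte first: FF 87 → 0xFF87.
0xFF87 = 65415.

65415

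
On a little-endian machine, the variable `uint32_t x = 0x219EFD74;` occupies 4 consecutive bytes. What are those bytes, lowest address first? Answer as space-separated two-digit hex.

74 FD 9E 21

Split into bytes (most-significant first): 21 9E FD 74.
Little-endian: lowest address holds the least-significant byte.
So at ascending addresses the bytes are 74 FD 9E 21.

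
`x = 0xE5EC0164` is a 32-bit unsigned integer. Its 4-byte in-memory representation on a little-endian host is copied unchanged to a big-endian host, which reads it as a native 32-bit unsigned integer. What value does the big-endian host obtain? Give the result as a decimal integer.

Stored little-endian, the bytes at ascending addresses are 64 01 EC E5.
Read back as big-endian, the last byte is least significant, giving 0x6401ECE5.
0x6401ECE5 = 1677847781.

1677847781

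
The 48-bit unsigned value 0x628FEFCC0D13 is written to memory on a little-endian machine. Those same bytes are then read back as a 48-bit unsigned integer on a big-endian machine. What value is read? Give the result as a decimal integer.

Stored little-endian, the bytes at ascending addresses are 13 0D CC EF 8F 62.
Read back as big-endian, the last byte is least significant, giving 0x130DCCEF8F62.
0x130DCCEF8F62 = 20949993754466.

20949993754466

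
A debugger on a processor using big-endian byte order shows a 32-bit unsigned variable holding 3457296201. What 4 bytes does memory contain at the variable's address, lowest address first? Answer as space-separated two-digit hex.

CE 12 27 49

3457296201 in hexadecimal, padded to 32 bits, is 0xCE122749.
Split into bytes (most-significant first): CE 12 27 49.
In big-endian order the high byte comes first in memory.
So the memory order matches the most-significant-first order: CE 12 27 49.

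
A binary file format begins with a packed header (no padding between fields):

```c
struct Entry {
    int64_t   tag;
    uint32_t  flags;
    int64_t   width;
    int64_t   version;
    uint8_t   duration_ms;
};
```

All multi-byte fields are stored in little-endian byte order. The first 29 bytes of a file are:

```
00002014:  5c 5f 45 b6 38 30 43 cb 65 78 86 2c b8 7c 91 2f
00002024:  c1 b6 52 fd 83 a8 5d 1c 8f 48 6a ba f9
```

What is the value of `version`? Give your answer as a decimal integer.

`version` follows `tag` (8 B), `flags` (4 B), `width` (8 B), so it starts at offset 8 + 4 + 8 = 20 and occupies 8 bytes.
Bytes at offsets 20..27: 83 A8 5D 1C 8F 48 6A BA.
Little-endian stores the least-significant byte at the lowest address.
Reassemble most-significant byte first: BA 6A 48 8F 1C 5D A8 83 → 0xBA6A488F1C5DA883.
Top bit is set, so as a signed 64-bit value this is 0xBA6A488F1C5DA883 − 2^64 = -5014115455630202749.

-5014115455630202749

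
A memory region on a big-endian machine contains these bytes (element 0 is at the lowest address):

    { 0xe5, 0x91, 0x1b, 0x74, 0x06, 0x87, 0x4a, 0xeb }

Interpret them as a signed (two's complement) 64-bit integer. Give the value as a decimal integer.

-1904710982261323029

In big-endian order the high byte comes first in memory.
The bytes are already most-significant first: 0xE5911B7406874AEB.
Top bit is set, so as a signed 64-bit value this is 0xE5911B7406874AEB − 2^64 = -1904710982261323029.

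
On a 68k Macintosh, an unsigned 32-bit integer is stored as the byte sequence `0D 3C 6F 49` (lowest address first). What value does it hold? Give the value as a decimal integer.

222064457

In big-endian order the high byte comes first in memory.
The bytes are already most-significant first: 0x0D3C6F49.
0x0D3C6F49 = 222064457.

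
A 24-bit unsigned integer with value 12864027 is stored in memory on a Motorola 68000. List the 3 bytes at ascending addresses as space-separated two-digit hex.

C4 4A 1B

12864027 in hexadecimal, padded to 24 bits, is 0xC44A1B.
Split into bytes (most-significant first): C4 4A 1B.
Big-endian: lowest address holds the most-significant byte.
So the memory order matches the most-significant-first order: C4 4A 1B.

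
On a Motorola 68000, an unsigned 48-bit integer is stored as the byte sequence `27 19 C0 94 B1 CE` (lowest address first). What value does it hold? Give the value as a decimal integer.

Big-endian stores the most-significant byte at the lowest address.
The bytes are already most-significant first: 0x2719C094B1CE.
0x2719C094B1CE = 42991558635982.

42991558635982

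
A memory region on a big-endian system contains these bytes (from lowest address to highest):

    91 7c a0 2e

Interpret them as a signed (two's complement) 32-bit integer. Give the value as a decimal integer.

Big-endian stores the most-significant byte at the lowest address.
The bytes are already most-significant first: 0x917CA02E.
Top bit is set, so as a signed 32-bit value this is 0x917CA02E − 2^32 = -1854103506.

-1854103506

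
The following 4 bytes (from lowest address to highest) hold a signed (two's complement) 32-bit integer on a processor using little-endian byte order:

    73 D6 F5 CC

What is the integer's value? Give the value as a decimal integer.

In little-endian order the low byte comes first in memory.
Reassemble most-significant byte first: CC F5 D6 73 → 0xCCF5D673.
Top bit is set, so as a signed 32-bit value this is 0xCCF5D673 − 2^32 = -856304013.

-856304013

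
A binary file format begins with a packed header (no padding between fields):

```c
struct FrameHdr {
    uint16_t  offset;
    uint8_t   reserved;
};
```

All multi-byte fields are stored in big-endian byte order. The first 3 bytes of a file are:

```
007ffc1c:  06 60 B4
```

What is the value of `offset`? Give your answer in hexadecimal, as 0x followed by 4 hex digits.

`offset` is the first field, at byte offset 0, occupying 2 bytes.
Bytes at offsets 0..1: 06 60.
In big-endian order the high byte comes first in memory.
The bytes are already most-significant first: 0x0660.

0x0660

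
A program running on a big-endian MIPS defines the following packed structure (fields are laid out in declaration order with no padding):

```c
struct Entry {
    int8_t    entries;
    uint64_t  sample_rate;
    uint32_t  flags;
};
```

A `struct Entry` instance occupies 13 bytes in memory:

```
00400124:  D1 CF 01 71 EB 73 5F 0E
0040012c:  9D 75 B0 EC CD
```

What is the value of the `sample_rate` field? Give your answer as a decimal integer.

`sample_rate` follows `entries` (1 byte), so it starts at byte offset 1 and occupies 8 bytes.
Bytes at offsets 1..8: CF 01 71 EB 73 5F 0E 9D.
Big-endian: lowest address holds the most-significant byte.
The bytes are already most-significant first: 0xCF0171EB735F0E9D.
0xCF0171EB735F0E9D = 14916328696894656157.

14916328696894656157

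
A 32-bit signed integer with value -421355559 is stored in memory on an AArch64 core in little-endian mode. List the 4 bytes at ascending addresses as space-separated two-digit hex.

Two's complement of -421355559 in 32 bits: 421355559 = 0x191D6027; invert → 0xE6E29FD8; add 1 → 0xE6E29FD9.
Split into bytes (most-significant first): E6 E2 9F D9.
In little-endian order the low byte comes first in memory.
So at ascending addresses the bytes are D9 9F E2 E6.

D9 9F E2 E6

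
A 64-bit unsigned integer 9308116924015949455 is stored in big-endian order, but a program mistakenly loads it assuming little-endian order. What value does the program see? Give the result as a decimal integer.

9308116924015949455 in 64-bit hexadecimal is 0x812D13069FC5B68F.
Stored big-endian, the bytes at ascending addresses are 81 2D 13 06 9F C5 B6 8F.
Read back as little-endian, the first byte is least significant, giving 0x8FB6C59F06132D81.
0x8FB6C59F06132D81 = 10355681679977426305.

10355681679977426305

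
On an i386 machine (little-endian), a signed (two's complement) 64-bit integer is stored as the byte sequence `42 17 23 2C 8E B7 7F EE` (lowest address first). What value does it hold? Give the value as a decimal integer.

-1261087549386713278

In little-endian order the low byte comes first in memory.
Reassemble most-significant byte first: EE 7F B7 8E 2C 23 17 42 → 0xEE7FB78E2C231742.
Top bit is set, so as a signed 64-bit value this is 0xEE7FB78E2C231742 − 2^64 = -1261087549386713278.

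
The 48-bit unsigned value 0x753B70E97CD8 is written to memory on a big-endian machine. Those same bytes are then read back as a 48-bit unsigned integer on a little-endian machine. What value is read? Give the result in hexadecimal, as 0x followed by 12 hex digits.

Stored big-endian, the bytes at ascending addresses are 75 3B 70 E9 7C D8.
Read back as little-endian, the first byte is least significant, giving 0xD87CE9703B75.

0xD87CE9703B75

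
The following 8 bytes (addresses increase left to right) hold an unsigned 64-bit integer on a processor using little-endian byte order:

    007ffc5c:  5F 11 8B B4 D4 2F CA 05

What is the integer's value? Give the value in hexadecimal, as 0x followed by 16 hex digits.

In little-endian order the low byte comes first in memory.
Reassemble most-significant byte first: 05 CA 2F D4 B4 8B 11 5F → 0x05CA2FD4B48B115F.

0x05CA2FD4B48B115F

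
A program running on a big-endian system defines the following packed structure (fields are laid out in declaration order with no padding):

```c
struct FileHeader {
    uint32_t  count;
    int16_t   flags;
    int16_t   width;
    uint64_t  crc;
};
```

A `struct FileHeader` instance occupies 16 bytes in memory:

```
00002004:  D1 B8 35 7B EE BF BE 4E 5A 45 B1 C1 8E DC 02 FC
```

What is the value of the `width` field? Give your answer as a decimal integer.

`width` follows `count` (4 B), `flags` (2 B), so it starts at offset 4 + 2 = 6 and occupies 2 bytes.
Bytes at offsets 6..7: BE 4E.
Big-endian stores the most-significant byte at the lowest address.
The bytes are already most-significant first: 0xBE4E.
Top bit is set, so as a signed 16-bit value this is 0xBE4E − 2^16 = -16818.

-16818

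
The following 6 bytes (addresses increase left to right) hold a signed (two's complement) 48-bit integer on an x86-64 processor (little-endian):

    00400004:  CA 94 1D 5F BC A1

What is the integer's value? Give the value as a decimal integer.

-103644555012918

Little-endian stores the least-significant byte at the lowest address.
Reassemble most-significant byte first: A1 BC 5F 1D 94 CA → 0xA1BC5F1D94CA.
Top bit is set, so as a signed 48-bit value this is 0xA1BC5F1D94CA − 2^48 = -103644555012918.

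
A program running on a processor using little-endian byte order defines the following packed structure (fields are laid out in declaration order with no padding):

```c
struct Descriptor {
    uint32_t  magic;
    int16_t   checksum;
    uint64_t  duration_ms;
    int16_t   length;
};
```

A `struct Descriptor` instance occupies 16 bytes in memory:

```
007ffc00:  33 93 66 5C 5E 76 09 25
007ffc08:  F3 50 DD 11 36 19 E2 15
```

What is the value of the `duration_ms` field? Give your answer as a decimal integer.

1816659141934130441

`duration_ms` follows `magic` (4 B), `checksum` (2 B), so it starts at offset 4 + 2 = 6 and occupies 8 bytes.
Bytes at offsets 6..13: 09 25 F3 50 DD 11 36 19.
Little-endian: lowest address holds the least-significant byte.
Reassemble most-significant byte first: 19 36 11 DD 50 F3 25 09 → 0x193611DD50F32509.
0x193611DD50F32509 = 1816659141934130441.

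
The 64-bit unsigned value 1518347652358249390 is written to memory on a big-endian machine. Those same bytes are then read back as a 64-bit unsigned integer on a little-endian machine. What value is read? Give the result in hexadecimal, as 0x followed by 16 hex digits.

1518347652358249390 in 64-bit hexadecimal is 0x15124125305C9BAE.
Stored big-endian, the bytes at ascending addresses are 15 12 41 25 30 5C 9B AE.
Read back as little-endian, the first byte is least significant, giving 0xAE9B5C3025411215.

0xAE9B5C3025411215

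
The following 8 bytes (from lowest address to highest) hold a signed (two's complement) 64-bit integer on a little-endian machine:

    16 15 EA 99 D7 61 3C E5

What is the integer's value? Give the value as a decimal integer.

Little-endian: lowest address holds the least-significant byte.
Reassemble most-significant byte first: E5 3C 61 D7 99 EA 15 16 → 0xE53C61D799EA1516.
Top bit is set, so as a signed 64-bit value this is 0xE53C61D799EA1516 − 2^64 = -1928558961793297130.

-1928558961793297130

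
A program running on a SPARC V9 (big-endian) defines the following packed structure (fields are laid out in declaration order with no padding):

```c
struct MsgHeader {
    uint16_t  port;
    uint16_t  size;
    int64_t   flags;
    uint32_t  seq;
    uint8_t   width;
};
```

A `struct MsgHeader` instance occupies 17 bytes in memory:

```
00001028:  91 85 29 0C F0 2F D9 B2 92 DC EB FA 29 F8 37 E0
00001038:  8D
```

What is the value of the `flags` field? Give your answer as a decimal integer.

`flags` follows `port` (2 B), `size` (2 B), so it starts at offset 2 + 2 = 4 and occupies 8 bytes.
Bytes at offsets 4..11: F0 2F D9 B2 92 DC EB FA.
Big-endian: lowest address holds the most-significant byte.
The bytes are already most-significant first: 0xF02FD9B292DCEBFA.
Top bit is set, so as a signed 64-bit value this is 0xF02FD9B292DCEBFA − 2^64 = -1139452819710088198.

-1139452819710088198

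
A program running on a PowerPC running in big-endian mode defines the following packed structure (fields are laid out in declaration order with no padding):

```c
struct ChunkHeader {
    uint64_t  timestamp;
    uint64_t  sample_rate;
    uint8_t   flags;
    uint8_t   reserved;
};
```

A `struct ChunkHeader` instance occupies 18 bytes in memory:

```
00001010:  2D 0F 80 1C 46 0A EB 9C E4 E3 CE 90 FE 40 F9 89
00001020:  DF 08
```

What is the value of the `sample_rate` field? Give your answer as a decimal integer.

`sample_rate` follows `timestamp` (8 bytes), so it starts at byte offset 8 and occupies 8 bytes.
Bytes at offsets 8..15: E4 E3 CE 90 FE 40 F9 89.
Big-endian stores the most-significant byte at the lowest address.
The bytes are already most-significant first: 0xE4E3CE90FE40F989.
0xE4E3CE90FE40F989 = 16493253382497171849.

16493253382497171849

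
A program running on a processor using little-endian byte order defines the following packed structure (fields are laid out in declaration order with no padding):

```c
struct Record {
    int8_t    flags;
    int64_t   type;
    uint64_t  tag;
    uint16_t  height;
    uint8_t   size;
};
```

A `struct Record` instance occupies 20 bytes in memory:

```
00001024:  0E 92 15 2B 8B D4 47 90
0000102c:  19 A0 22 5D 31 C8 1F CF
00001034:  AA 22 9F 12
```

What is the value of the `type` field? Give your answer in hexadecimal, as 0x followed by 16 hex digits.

0x199047D48B2B1592

`type` follows `flags` (1 byte), so it starts at byte offset 1 and occupies 8 bytes.
Bytes at offsets 1..8: 92 15 2B 8B D4 47 90 19.
Little-endian: lowest address holds the least-significant byte.
Reassemble most-significant byte first: 19 90 47 D4 8B 2B 15 92 → 0x199047D48B2B1592.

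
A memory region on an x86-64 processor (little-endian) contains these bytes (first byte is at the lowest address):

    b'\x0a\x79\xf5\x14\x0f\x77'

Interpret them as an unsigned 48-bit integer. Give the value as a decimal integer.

Little-endian: lowest address holds the least-significant byte.
Reassemble most-significant byte first: 77 0F 14 F5 79 0A → 0x770F14F5790A.
0x770F14F5790A = 130906659846410.

130906659846410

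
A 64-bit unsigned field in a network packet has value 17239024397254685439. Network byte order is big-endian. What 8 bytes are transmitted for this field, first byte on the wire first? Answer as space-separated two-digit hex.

EF 3D 51 5A 60 A8 72 FF

17239024397254685439 in hexadecimal, padded to 64 bits, is 0xEF3D515A60A872FF.
Split into bytes (most-significant first): EF 3D 51 5A 60 A8 72 FF.
Big-endian: lowest address holds the most-significant byte.
So the memory order matches the most-significant-first order: EF 3D 51 5A 60 A8 72 FF.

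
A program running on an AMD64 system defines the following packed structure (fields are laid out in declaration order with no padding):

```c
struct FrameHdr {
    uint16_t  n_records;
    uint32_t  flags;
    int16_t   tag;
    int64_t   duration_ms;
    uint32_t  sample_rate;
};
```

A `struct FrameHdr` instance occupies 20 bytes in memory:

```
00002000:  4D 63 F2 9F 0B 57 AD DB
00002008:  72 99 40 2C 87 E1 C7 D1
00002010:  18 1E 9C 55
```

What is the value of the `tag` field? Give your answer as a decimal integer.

`tag` follows `n_records` (2 B), `flags` (4 B), so it starts at offset 2 + 4 = 6 and occupies 2 bytes.
Bytes at offsets 6..7: AD DB.
Little-endian: lowest address holds the least-significant byte.
Reassemble most-significant byte first: DB AD → 0xDBAD.
Top bit is set, so as a signed 16-bit value this is 0xDBAD − 2^16 = -9299.

-9299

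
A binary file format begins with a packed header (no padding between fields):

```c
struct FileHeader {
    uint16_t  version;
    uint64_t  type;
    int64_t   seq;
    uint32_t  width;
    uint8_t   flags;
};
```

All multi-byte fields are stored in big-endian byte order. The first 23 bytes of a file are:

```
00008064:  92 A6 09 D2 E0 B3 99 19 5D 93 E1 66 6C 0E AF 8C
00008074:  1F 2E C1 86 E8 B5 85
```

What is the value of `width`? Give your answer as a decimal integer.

3246844085

`width` follows `version` (2 B), `type` (8 B), `seq` (8 B), so it starts at offset 2 + 8 + 8 = 18 and occupies 4 bytes.
Bytes at offsets 18..21: C1 86 E8 B5.
In big-endian order the high byte comes first in memory.
The bytes are already most-significant first: 0xC186E8B5.
0xC186E8B5 = 3246844085.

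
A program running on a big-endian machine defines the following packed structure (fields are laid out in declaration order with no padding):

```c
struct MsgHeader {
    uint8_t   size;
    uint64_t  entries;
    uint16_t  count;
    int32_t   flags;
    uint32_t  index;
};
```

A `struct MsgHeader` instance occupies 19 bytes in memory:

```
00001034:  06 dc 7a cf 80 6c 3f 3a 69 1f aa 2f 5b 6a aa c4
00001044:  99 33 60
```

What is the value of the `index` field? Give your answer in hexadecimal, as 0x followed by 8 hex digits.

0xC4993360

`index` follows `size` (1 B), `entries` (8 B), `count` (2 B), `flags` (4 B), so it starts at offset 1 + 8 + 2 + 4 = 15 and occupies 4 bytes.
Bytes at offsets 15..18: C4 99 33 60.
Big-endian stores the most-significant byte at the lowest address.
The bytes are already most-significant first: 0xC4993360.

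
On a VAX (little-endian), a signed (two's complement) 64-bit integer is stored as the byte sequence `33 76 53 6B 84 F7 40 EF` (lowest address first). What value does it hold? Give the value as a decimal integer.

Little-endian stores the least-significant byte at the lowest address.
Reassemble most-significant byte first: EF 40 F7 84 6B 53 76 33 → 0xEF40F7846B537633.
Top bit is set, so as a signed 64-bit value this is 0xEF40F7846B537633 − 2^64 = -1206692552026917325.

-1206692552026917325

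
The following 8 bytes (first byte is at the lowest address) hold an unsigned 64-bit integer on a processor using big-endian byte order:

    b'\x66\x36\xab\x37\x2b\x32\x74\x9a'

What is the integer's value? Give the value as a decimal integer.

7365262494047302810

Big-endian stores the most-significant byte at the lowest address.
The bytes are already most-significant first: 0x6636AB372B32749A.
0x6636AB372B32749A = 7365262494047302810.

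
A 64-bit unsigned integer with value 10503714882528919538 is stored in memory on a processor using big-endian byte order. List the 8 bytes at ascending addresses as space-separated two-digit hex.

91 C4 B1 08 DB 1E BF F2

10503714882528919538 in hexadecimal, padded to 64 bits, is 0x91C4B108DB1EBFF2.
Split into bytes (most-significant first): 91 C4 B1 08 DB 1E BF F2.
In big-endian order the high byte comes first in memory.
So the memory order matches the most-significant-first order: 91 C4 B1 08 DB 1E BF F2.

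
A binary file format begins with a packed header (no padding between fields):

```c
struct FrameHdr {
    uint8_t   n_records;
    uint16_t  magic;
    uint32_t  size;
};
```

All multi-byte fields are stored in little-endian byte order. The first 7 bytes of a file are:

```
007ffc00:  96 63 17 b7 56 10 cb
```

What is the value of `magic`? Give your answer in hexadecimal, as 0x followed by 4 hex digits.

`magic` follows `n_records` (1 byte), so it starts at byte offset 1 and occupies 2 bytes.
Bytes at offsets 1..2: 63 17.
Little-endian stores the least-significant byte at the lowest address.
Reassemble most-significant byte first: 17 63 → 0x1763.

0x1763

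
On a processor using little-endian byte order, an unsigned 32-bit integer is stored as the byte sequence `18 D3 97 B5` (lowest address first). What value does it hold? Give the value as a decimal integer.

Little-endian: lowest address holds the least-significant byte.
Reassemble most-significant byte first: B5 97 D3 18 → 0xB597D318.
0xB597D318 = 3046626072.

3046626072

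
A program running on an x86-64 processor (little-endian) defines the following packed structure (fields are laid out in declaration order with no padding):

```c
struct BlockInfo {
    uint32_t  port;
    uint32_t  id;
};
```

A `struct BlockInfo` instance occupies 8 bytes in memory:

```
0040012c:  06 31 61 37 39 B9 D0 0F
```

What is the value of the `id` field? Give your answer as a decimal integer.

`id` follows `port` (4 bytes), so it starts at byte offset 4 and occupies 4 bytes.
Bytes at offsets 4..7: 39 B9 D0 0F.
Little-endian: lowest address holds the least-significant byte.
Reassemble most-significant byte first: 0F D0 B9 39 → 0x0FD0B939.
0x0FD0B939 = 265337145.

265337145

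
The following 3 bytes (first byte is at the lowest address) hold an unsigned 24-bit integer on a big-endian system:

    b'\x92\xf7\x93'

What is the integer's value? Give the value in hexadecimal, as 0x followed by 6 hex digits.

0x92F793

Big-endian stores the most-significant byte at the lowest address.
The bytes are already most-significant first: 0x92F793.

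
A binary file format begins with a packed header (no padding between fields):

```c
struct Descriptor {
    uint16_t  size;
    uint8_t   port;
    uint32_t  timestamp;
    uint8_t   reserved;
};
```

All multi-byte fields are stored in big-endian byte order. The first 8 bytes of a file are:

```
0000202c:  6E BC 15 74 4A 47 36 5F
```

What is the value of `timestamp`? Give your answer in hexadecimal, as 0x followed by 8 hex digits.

`timestamp` follows `size` (2 B), `port` (1 B), so it starts at offset 2 + 1 = 3 and occupies 4 bytes.
Bytes at offsets 3..6: 74 4A 47 36.
Big-endian: lowest address holds the most-significant byte.
The bytes are already most-significant first: 0x744A4736.

0x744A4736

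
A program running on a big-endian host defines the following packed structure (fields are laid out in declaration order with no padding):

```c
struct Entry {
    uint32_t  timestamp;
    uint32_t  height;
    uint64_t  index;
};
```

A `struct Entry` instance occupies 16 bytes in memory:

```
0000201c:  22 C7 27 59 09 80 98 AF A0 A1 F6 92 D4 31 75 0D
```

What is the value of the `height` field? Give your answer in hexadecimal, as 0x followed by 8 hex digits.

0x098098AF

`height` follows `timestamp` (4 bytes), so it starts at byte offset 4 and occupies 4 bytes.
Bytes at offsets 4..7: 09 80 98 AF.
In big-endian order the high byte comes first in memory.
The bytes are already most-significant first: 0x098098AF.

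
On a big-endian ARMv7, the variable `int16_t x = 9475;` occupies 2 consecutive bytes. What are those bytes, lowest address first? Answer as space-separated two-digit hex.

25 03

9475 in hexadecimal, padded to 16 bits, is 0x2503.
Split into bytes (most-significant first): 25 03.
Big-endian: lowest address holds the most-significant byte.
So the memory order matches the most-significant-first order: 25 03.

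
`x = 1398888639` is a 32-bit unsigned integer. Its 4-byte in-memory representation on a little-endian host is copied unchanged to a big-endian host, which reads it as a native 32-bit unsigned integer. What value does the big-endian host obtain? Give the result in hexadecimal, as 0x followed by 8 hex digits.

0xBF586153

1398888639 in 32-bit hexadecimal is 0x536158BF.
Stored little-endian, the bytes at ascending addresses are BF 58 61 53.
Read back as big-endian, the last byte is least significant, giving 0xBF586153.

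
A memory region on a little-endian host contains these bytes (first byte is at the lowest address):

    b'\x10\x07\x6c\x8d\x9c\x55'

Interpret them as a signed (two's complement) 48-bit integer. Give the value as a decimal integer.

94130875926288

Little-endian: lowest address holds the least-significant byte.
Reassemble most-significant byte first: 55 9C 8D 6C 07 10 → 0x559C8D6C0710.
0x559C8D6C0710 = 94130875926288.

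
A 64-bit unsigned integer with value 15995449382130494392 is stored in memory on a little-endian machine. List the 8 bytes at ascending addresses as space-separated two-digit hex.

15995449382130494392 in hexadecimal, padded to 64 bits, is 0xDDFB40772CA12BB8.
Split into bytes (most-significant first): DD FB 40 77 2C A1 2B B8.
Little-endian stores the least-significant byte at the lowest address.
So at ascending addresses the bytes are B8 2B A1 2C 77 40 FB DD.

B8 2B A1 2C 77 40 FB DD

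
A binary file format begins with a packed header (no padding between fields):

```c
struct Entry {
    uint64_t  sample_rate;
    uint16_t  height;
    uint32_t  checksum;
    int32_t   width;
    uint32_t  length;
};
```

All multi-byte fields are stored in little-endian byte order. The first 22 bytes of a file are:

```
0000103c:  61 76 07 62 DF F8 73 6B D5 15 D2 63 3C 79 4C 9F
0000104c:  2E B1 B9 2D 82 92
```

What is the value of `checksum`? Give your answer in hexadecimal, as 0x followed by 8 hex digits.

`checksum` follows `sample_rate` (8 B), `height` (2 B), so it starts at offset 8 + 2 = 10 and occupies 4 bytes.
Bytes at offsets 10..13: D2 63 3C 79.
Little-endian: lowest address holds the least-significant byte.
Reassemble most-significant byte first: 79 3C 63 D2 → 0x793C63D2.

0x793C63D2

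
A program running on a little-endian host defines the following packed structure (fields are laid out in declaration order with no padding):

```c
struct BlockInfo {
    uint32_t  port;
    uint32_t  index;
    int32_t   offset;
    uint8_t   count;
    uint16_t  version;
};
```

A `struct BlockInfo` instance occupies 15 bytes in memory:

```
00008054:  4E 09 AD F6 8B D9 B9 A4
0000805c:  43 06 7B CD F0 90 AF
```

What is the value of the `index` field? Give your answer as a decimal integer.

`index` follows `port` (4 bytes), so it starts at byte offset 4 and occupies 4 bytes.
Bytes at offsets 4..7: 8B D9 B9 A4.
Little-endian stores the least-significant byte at the lowest address.
Reassemble most-significant byte first: A4 B9 D9 8B → 0xA4B9D98B.
0xA4B9D98B = 2763643275.

2763643275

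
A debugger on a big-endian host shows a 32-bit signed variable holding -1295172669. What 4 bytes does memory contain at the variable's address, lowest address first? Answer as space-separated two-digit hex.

B2 CD 3B C3

Two's complement of -1295172669 in 32 bits: 1295172669 = 0x4D32C43D; invert → 0xB2CD3BC2; add 1 → 0xB2CD3BC3.
Split into bytes (most-significant first): B2 CD 3B C3.
Big-endian: lowest address holds the most-significant byte.
So the memory order matches the most-significant-first order: B2 CD 3B C3.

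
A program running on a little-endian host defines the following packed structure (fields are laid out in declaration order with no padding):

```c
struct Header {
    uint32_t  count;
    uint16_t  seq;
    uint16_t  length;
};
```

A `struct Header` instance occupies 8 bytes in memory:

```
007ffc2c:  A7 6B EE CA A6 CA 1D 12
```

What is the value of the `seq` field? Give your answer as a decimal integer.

51878

`seq` follows `count` (4 bytes), so it starts at byte offset 4 and occupies 2 bytes.
Bytes at offsets 4..5: A6 CA.
Little-endian stores the least-significant byte at the lowest address.
Reassemble most-significant byte first: CA A6 → 0xCAA6.
0xCAA6 = 51878.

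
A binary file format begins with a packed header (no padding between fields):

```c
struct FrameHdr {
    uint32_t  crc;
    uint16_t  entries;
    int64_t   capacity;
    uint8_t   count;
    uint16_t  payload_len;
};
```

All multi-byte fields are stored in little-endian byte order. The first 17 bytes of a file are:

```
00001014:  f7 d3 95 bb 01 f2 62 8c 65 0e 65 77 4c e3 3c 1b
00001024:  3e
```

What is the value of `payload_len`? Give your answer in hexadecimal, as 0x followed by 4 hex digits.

`payload_len` follows `crc` (4 B), `entries` (2 B), `capacity` (8 B), `count` (1 B), so it starts at offset 4 + 2 + 8 + 1 = 15 and occupies 2 bytes.
Bytes at offsets 15..16: 1B 3E.
Little-endian stores the least-significant byte at the lowest address.
Reassemble most-significant byte first: 3E 1B → 0x3E1B.

0x3E1B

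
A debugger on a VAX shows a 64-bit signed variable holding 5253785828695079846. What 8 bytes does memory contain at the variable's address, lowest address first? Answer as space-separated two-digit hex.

5253785828695079846 in hexadecimal, padded to 64 bits, is 0x48E932601D59FBA6.
Split into bytes (most-significant first): 48 E9 32 60 1D 59 FB A6.
In little-endian order the low byte comes first in memory.
So at ascending addresses the bytes are A6 FB 59 1D 60 32 E9 48.

A6 FB 59 1D 60 32 E9 48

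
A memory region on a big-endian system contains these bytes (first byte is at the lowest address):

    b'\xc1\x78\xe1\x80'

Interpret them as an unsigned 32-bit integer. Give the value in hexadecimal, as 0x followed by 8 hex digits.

0xC178E180

Big-endian stores the most-significant byte at the lowest address.
The bytes are already most-significant first: 0xC178E180.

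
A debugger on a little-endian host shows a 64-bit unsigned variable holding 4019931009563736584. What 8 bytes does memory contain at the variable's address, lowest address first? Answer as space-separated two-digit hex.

08 BA 9F 66 F4 A9 C9 37

4019931009563736584 in hexadecimal, padded to 64 bits, is 0x37C9A9F4669FBA08.
Split into bytes (most-significant first): 37 C9 A9 F4 66 9F BA 08.
Little-endian stores the least-significant byte at the lowest address.
So at ascending addresses the bytes are 08 BA 9F 66 F4 A9 C9 37.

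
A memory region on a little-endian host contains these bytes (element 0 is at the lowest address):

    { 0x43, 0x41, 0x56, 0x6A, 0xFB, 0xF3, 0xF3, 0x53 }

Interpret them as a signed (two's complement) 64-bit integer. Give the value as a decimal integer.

Little-endian: lowest address holds the least-significant byte.
Reassemble most-significant byte first: 53 F3 F3 FB 6A 56 41 43 → 0x53F3F3FB6A564143.
0x53F3F3FB6A564143 = 6049446985635086659.

6049446985635086659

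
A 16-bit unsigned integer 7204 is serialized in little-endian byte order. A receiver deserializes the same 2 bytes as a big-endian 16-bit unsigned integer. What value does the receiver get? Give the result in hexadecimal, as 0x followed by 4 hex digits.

0x241C

7204 in 16-bit hexadecimal is 0x1C24.
Stored little-endian, the bytes at ascending addresses are 24 1C.
Read back as big-endian, the last byte is least significant, giving 0x241C.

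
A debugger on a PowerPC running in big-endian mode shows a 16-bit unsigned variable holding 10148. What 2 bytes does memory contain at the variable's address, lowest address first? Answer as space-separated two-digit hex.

27 A4

10148 in hexadecimal, padded to 16 bits, is 0x27A4.
Split into bytes (most-significant first): 27 A4.
In big-endian order the high byte comes first in memory.
So the memory order matches the most-significant-first order: 27 A4.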